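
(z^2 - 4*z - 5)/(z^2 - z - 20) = (z + 1)/(z + 4)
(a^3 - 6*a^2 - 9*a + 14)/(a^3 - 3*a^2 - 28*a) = (a^2 + a - 2)/(a*(a + 4))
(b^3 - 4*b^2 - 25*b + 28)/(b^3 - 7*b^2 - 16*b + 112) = (b - 1)/(b - 4)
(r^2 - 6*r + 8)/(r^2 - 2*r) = (r - 4)/r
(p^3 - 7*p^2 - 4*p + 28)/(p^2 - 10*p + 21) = (p^2 - 4)/(p - 3)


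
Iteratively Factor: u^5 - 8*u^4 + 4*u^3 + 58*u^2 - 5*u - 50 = (u + 1)*(u^4 - 9*u^3 + 13*u^2 + 45*u - 50) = (u - 5)*(u + 1)*(u^3 - 4*u^2 - 7*u + 10) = (u - 5)*(u + 1)*(u + 2)*(u^2 - 6*u + 5) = (u - 5)^2*(u + 1)*(u + 2)*(u - 1)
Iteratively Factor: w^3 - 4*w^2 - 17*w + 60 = (w + 4)*(w^2 - 8*w + 15) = (w - 5)*(w + 4)*(w - 3)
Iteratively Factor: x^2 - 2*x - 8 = (x - 4)*(x + 2)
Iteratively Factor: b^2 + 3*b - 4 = (b + 4)*(b - 1)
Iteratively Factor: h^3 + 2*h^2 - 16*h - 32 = (h - 4)*(h^2 + 6*h + 8) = (h - 4)*(h + 2)*(h + 4)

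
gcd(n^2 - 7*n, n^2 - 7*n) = n^2 - 7*n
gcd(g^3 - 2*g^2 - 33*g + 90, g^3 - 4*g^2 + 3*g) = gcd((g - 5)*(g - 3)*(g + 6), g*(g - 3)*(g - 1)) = g - 3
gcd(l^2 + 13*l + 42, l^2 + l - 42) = l + 7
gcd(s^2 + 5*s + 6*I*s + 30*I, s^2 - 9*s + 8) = 1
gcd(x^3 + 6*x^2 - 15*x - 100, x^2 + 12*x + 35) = x + 5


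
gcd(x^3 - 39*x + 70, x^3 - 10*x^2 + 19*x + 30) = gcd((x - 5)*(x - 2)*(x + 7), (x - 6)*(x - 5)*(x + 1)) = x - 5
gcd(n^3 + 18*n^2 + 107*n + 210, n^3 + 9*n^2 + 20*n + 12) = n + 6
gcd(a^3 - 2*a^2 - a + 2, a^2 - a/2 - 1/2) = a - 1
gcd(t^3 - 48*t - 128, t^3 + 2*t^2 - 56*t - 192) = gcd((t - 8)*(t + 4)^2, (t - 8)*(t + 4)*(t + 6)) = t^2 - 4*t - 32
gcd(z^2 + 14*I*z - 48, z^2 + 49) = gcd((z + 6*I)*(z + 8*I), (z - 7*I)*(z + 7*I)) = 1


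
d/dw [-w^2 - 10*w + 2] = -2*w - 10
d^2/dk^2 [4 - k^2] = -2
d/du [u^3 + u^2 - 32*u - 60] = 3*u^2 + 2*u - 32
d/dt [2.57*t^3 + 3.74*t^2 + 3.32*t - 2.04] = 7.71*t^2 + 7.48*t + 3.32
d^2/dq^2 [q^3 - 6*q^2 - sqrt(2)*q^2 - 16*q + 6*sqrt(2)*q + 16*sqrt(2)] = 6*q - 12 - 2*sqrt(2)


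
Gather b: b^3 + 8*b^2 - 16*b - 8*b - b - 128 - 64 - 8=b^3 + 8*b^2 - 25*b - 200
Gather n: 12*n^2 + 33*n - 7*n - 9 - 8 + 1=12*n^2 + 26*n - 16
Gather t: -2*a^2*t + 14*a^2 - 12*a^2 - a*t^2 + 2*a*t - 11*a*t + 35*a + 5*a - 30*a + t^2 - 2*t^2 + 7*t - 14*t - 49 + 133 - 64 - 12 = 2*a^2 + 10*a + t^2*(-a - 1) + t*(-2*a^2 - 9*a - 7) + 8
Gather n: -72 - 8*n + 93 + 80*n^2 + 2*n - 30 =80*n^2 - 6*n - 9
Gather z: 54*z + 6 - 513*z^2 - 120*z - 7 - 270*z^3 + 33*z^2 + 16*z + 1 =-270*z^3 - 480*z^2 - 50*z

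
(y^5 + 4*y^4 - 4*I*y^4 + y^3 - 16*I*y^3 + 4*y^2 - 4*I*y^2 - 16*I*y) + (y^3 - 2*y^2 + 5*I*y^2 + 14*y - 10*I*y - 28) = y^5 + 4*y^4 - 4*I*y^4 + 2*y^3 - 16*I*y^3 + 2*y^2 + I*y^2 + 14*y - 26*I*y - 28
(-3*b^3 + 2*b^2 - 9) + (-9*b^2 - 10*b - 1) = -3*b^3 - 7*b^2 - 10*b - 10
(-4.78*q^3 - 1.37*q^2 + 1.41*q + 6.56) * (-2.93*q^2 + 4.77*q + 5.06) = 14.0054*q^5 - 18.7865*q^4 - 34.853*q^3 - 19.4273*q^2 + 38.4258*q + 33.1936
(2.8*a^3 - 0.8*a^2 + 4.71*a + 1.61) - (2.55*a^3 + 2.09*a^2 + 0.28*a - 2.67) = 0.25*a^3 - 2.89*a^2 + 4.43*a + 4.28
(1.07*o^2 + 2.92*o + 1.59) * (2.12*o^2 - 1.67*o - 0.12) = 2.2684*o^4 + 4.4035*o^3 - 1.634*o^2 - 3.0057*o - 0.1908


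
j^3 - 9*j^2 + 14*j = j*(j - 7)*(j - 2)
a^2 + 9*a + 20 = (a + 4)*(a + 5)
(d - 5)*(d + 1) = d^2 - 4*d - 5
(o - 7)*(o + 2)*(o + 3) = o^3 - 2*o^2 - 29*o - 42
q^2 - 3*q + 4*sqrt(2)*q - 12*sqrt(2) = (q - 3)*(q + 4*sqrt(2))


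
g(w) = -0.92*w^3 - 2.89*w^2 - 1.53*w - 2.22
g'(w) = -2.76*w^2 - 5.78*w - 1.53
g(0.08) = -2.36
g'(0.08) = -2.01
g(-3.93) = 15.00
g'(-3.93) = -21.44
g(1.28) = -10.84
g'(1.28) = -13.45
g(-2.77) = -0.60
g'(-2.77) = -6.70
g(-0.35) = -2.00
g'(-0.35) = 0.15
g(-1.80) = -3.46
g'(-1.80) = -0.07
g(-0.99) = -2.65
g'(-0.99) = 1.49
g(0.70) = -5.02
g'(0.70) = -6.93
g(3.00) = -57.66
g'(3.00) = -43.71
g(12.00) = -2026.50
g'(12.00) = -468.33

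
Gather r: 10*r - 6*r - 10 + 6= 4*r - 4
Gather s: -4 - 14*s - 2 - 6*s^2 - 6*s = -6*s^2 - 20*s - 6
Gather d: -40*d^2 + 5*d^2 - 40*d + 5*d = -35*d^2 - 35*d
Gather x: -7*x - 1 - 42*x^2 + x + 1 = -42*x^2 - 6*x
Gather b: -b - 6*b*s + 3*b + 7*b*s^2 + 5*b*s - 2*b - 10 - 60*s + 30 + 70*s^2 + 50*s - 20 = b*(7*s^2 - s) + 70*s^2 - 10*s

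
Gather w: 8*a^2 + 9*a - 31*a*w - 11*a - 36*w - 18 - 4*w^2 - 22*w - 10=8*a^2 - 2*a - 4*w^2 + w*(-31*a - 58) - 28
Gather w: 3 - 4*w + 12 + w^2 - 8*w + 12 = w^2 - 12*w + 27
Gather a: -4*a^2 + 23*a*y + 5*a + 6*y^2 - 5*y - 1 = -4*a^2 + a*(23*y + 5) + 6*y^2 - 5*y - 1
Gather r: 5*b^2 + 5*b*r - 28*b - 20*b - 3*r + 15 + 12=5*b^2 - 48*b + r*(5*b - 3) + 27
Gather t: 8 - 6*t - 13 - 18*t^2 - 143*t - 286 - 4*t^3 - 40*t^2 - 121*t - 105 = -4*t^3 - 58*t^2 - 270*t - 396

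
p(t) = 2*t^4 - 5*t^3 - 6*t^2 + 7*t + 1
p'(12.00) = 11527.00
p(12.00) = 32053.00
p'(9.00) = 4516.00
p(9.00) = 9055.00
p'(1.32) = -16.58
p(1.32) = -5.64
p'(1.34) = -16.77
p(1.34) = -5.98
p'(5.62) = 885.83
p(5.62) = 958.46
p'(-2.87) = -271.23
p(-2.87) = 185.38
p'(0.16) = 4.73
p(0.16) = 1.95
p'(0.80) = -8.10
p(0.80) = 1.02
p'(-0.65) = 6.27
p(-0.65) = -4.35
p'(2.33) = -1.20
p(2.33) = -19.56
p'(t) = 8*t^3 - 15*t^2 - 12*t + 7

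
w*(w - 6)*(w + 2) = w^3 - 4*w^2 - 12*w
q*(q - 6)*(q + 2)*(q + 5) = q^4 + q^3 - 32*q^2 - 60*q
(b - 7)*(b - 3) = b^2 - 10*b + 21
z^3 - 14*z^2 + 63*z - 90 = (z - 6)*(z - 5)*(z - 3)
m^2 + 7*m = m*(m + 7)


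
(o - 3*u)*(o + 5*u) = o^2 + 2*o*u - 15*u^2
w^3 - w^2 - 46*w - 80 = (w - 8)*(w + 2)*(w + 5)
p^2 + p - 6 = (p - 2)*(p + 3)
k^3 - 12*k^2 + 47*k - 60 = (k - 5)*(k - 4)*(k - 3)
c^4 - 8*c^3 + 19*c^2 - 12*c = c*(c - 4)*(c - 3)*(c - 1)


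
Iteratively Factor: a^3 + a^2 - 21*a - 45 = (a + 3)*(a^2 - 2*a - 15) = (a - 5)*(a + 3)*(a + 3)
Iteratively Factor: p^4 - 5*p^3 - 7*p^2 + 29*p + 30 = (p - 5)*(p^3 - 7*p - 6) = (p - 5)*(p + 1)*(p^2 - p - 6) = (p - 5)*(p - 3)*(p + 1)*(p + 2)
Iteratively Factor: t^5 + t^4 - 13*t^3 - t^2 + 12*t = (t - 1)*(t^4 + 2*t^3 - 11*t^2 - 12*t) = (t - 1)*(t + 4)*(t^3 - 2*t^2 - 3*t) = (t - 3)*(t - 1)*(t + 4)*(t^2 + t) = t*(t - 3)*(t - 1)*(t + 4)*(t + 1)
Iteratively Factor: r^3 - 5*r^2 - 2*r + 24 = (r + 2)*(r^2 - 7*r + 12) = (r - 3)*(r + 2)*(r - 4)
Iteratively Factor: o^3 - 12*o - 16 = (o + 2)*(o^2 - 2*o - 8) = (o + 2)^2*(o - 4)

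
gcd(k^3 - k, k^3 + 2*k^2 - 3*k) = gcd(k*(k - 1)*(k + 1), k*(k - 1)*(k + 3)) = k^2 - k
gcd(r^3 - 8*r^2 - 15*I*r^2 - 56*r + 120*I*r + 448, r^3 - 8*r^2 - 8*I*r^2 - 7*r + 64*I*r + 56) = r^2 + r*(-8 - 7*I) + 56*I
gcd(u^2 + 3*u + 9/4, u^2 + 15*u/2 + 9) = u + 3/2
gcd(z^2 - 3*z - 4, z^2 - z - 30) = 1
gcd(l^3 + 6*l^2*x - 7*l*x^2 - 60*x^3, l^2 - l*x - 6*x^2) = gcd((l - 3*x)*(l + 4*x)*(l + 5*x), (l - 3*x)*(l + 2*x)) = -l + 3*x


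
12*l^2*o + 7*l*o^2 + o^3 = o*(3*l + o)*(4*l + o)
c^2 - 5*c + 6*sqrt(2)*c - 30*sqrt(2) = (c - 5)*(c + 6*sqrt(2))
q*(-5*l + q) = -5*l*q + q^2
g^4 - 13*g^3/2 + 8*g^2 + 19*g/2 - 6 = (g - 4)*(g - 3)*(g - 1/2)*(g + 1)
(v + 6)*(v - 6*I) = v^2 + 6*v - 6*I*v - 36*I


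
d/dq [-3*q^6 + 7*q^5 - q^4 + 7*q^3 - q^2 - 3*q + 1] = -18*q^5 + 35*q^4 - 4*q^3 + 21*q^2 - 2*q - 3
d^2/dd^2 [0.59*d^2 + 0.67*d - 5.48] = 1.18000000000000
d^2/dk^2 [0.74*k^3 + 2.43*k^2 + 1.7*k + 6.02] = 4.44*k + 4.86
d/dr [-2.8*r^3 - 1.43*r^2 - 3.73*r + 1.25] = -8.4*r^2 - 2.86*r - 3.73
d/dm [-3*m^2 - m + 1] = -6*m - 1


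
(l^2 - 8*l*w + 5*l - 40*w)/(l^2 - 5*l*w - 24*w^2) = (l + 5)/(l + 3*w)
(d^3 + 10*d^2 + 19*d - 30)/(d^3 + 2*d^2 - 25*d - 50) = (d^2 + 5*d - 6)/(d^2 - 3*d - 10)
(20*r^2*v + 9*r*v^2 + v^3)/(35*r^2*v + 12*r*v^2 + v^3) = (4*r + v)/(7*r + v)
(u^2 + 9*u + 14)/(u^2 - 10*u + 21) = (u^2 + 9*u + 14)/(u^2 - 10*u + 21)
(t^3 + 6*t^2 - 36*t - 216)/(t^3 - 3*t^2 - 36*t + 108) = (t + 6)/(t - 3)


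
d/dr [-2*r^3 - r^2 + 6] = 2*r*(-3*r - 1)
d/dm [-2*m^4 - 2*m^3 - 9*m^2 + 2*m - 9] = -8*m^3 - 6*m^2 - 18*m + 2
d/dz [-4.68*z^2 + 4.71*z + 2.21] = 4.71 - 9.36*z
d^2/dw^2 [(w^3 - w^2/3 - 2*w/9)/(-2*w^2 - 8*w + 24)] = 2*(-131*w^3 + 702*w^2 - 1908*w + 264)/(9*(w^6 + 12*w^5 + 12*w^4 - 224*w^3 - 144*w^2 + 1728*w - 1728))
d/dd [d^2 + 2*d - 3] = 2*d + 2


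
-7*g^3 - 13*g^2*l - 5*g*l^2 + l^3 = (-7*g + l)*(g + l)^2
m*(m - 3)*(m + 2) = m^3 - m^2 - 6*m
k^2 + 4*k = k*(k + 4)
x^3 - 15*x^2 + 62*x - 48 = (x - 8)*(x - 6)*(x - 1)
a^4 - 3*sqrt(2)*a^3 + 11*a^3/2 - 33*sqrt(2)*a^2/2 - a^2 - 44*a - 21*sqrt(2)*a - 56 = (a + 2)*(a + 7/2)*(a - 4*sqrt(2))*(a + sqrt(2))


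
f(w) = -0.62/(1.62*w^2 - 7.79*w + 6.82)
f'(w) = -0.62*(7.79 - 3.24*w)/(1.62*w^2 - 7.79*w + 6.82)^2 = (2.0088*w - 4.8298)/(1.62*w^2 - 7.79*w + 6.82)^2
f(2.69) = 0.26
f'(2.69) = 0.10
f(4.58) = -0.12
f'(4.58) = 0.17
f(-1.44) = -0.03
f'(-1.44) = -0.02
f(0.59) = -0.22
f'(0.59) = -0.47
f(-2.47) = -0.02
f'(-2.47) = -0.01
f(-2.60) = -0.02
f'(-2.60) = -0.01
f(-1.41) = -0.03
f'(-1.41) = -0.02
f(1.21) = 2.65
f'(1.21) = -43.79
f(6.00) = -0.03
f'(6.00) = 0.02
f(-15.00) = -0.00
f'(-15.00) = -0.00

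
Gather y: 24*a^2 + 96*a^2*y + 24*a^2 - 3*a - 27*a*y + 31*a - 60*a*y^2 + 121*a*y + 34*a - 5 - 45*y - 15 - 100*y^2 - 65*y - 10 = 48*a^2 + 62*a + y^2*(-60*a - 100) + y*(96*a^2 + 94*a - 110) - 30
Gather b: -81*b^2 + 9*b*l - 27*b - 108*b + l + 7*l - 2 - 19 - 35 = -81*b^2 + b*(9*l - 135) + 8*l - 56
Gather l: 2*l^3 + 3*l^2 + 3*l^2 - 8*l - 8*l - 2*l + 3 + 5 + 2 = 2*l^3 + 6*l^2 - 18*l + 10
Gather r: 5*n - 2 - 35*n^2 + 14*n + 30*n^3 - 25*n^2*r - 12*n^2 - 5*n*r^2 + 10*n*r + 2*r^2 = 30*n^3 - 47*n^2 + 19*n + r^2*(2 - 5*n) + r*(-25*n^2 + 10*n) - 2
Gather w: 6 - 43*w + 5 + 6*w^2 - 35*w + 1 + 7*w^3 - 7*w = 7*w^3 + 6*w^2 - 85*w + 12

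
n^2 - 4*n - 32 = (n - 8)*(n + 4)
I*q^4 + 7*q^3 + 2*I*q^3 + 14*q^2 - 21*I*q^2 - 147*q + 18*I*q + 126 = (q - 3)*(q + 6)*(q - 7*I)*(I*q - I)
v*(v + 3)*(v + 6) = v^3 + 9*v^2 + 18*v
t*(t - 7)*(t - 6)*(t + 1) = t^4 - 12*t^3 + 29*t^2 + 42*t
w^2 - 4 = (w - 2)*(w + 2)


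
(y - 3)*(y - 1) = y^2 - 4*y + 3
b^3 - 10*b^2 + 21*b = b*(b - 7)*(b - 3)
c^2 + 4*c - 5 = (c - 1)*(c + 5)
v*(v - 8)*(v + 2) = v^3 - 6*v^2 - 16*v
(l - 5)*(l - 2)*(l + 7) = l^3 - 39*l + 70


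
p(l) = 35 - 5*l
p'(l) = -5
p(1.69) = 26.55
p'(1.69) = -5.00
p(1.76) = 26.20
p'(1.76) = -5.00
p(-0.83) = 39.15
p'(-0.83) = -5.00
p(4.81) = 10.95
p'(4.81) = -5.00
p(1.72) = 26.40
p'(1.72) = -5.00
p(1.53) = 27.35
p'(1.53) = -5.00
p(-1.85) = 44.25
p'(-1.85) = -5.00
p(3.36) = 18.20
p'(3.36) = -5.00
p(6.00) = 5.00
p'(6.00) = -5.00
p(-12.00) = 95.00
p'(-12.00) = -5.00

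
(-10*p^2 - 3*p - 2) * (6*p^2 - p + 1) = -60*p^4 - 8*p^3 - 19*p^2 - p - 2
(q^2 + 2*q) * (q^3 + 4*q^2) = q^5 + 6*q^4 + 8*q^3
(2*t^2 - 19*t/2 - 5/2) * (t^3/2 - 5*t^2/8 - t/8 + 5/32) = t^5 - 6*t^4 + 71*t^3/16 + 49*t^2/16 - 75*t/64 - 25/64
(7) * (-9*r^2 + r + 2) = -63*r^2 + 7*r + 14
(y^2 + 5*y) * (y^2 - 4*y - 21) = y^4 + y^3 - 41*y^2 - 105*y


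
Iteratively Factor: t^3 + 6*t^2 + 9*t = (t + 3)*(t^2 + 3*t) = (t + 3)^2*(t)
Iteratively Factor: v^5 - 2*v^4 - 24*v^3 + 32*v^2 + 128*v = (v + 2)*(v^4 - 4*v^3 - 16*v^2 + 64*v) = (v + 2)*(v + 4)*(v^3 - 8*v^2 + 16*v) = (v - 4)*(v + 2)*(v + 4)*(v^2 - 4*v) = (v - 4)^2*(v + 2)*(v + 4)*(v)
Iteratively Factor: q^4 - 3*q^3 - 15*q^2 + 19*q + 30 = (q + 1)*(q^3 - 4*q^2 - 11*q + 30) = (q + 1)*(q + 3)*(q^2 - 7*q + 10) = (q - 5)*(q + 1)*(q + 3)*(q - 2)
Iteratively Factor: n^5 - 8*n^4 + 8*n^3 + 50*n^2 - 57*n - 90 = (n + 1)*(n^4 - 9*n^3 + 17*n^2 + 33*n - 90) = (n - 5)*(n + 1)*(n^3 - 4*n^2 - 3*n + 18) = (n - 5)*(n - 3)*(n + 1)*(n^2 - n - 6) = (n - 5)*(n - 3)*(n + 1)*(n + 2)*(n - 3)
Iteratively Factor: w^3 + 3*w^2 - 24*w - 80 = (w + 4)*(w^2 - w - 20) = (w - 5)*(w + 4)*(w + 4)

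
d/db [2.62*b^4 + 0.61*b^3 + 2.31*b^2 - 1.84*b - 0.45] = 10.48*b^3 + 1.83*b^2 + 4.62*b - 1.84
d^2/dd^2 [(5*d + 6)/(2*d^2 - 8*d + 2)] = ((14 - 15*d)*(d^2 - 4*d + 1) + (d - 2)^2*(20*d + 24))/(d^2 - 4*d + 1)^3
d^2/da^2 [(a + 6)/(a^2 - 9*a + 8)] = 2*(3*(1 - a)*(a^2 - 9*a + 8) + (a + 6)*(2*a - 9)^2)/(a^2 - 9*a + 8)^3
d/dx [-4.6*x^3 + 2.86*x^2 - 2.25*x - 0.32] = -13.8*x^2 + 5.72*x - 2.25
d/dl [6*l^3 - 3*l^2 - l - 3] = 18*l^2 - 6*l - 1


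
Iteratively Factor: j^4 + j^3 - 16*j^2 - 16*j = (j - 4)*(j^3 + 5*j^2 + 4*j) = (j - 4)*(j + 4)*(j^2 + j) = j*(j - 4)*(j + 4)*(j + 1)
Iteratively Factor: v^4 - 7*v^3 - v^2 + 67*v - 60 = (v - 5)*(v^3 - 2*v^2 - 11*v + 12) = (v - 5)*(v - 4)*(v^2 + 2*v - 3) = (v - 5)*(v - 4)*(v + 3)*(v - 1)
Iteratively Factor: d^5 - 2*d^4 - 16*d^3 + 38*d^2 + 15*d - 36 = (d - 1)*(d^4 - d^3 - 17*d^2 + 21*d + 36) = (d - 3)*(d - 1)*(d^3 + 2*d^2 - 11*d - 12) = (d - 3)*(d - 1)*(d + 4)*(d^2 - 2*d - 3) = (d - 3)^2*(d - 1)*(d + 4)*(d + 1)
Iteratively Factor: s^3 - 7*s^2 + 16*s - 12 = (s - 3)*(s^2 - 4*s + 4) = (s - 3)*(s - 2)*(s - 2)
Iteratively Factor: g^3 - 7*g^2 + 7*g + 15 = (g - 5)*(g^2 - 2*g - 3) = (g - 5)*(g + 1)*(g - 3)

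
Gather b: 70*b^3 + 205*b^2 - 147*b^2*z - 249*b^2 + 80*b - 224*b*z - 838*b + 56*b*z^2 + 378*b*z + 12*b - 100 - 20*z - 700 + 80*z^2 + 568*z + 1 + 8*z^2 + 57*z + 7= 70*b^3 + b^2*(-147*z - 44) + b*(56*z^2 + 154*z - 746) + 88*z^2 + 605*z - 792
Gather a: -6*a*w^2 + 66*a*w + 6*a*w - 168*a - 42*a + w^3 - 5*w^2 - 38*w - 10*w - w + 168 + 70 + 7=a*(-6*w^2 + 72*w - 210) + w^3 - 5*w^2 - 49*w + 245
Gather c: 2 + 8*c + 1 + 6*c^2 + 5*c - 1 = 6*c^2 + 13*c + 2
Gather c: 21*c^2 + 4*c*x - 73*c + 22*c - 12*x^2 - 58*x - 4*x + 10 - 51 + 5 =21*c^2 + c*(4*x - 51) - 12*x^2 - 62*x - 36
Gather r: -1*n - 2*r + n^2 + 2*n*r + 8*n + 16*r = n^2 + 7*n + r*(2*n + 14)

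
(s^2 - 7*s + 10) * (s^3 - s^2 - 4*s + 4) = s^5 - 8*s^4 + 13*s^3 + 22*s^2 - 68*s + 40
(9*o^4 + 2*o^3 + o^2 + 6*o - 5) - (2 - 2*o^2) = 9*o^4 + 2*o^3 + 3*o^2 + 6*o - 7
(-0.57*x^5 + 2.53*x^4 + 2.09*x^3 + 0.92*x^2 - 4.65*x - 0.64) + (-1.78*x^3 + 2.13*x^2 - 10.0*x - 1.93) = -0.57*x^5 + 2.53*x^4 + 0.31*x^3 + 3.05*x^2 - 14.65*x - 2.57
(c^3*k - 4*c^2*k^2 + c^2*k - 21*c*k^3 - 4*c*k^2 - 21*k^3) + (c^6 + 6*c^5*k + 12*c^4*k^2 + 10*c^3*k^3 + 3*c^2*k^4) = c^6 + 6*c^5*k + 12*c^4*k^2 + 10*c^3*k^3 + c^3*k + 3*c^2*k^4 - 4*c^2*k^2 + c^2*k - 21*c*k^3 - 4*c*k^2 - 21*k^3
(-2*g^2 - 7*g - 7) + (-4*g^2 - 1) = -6*g^2 - 7*g - 8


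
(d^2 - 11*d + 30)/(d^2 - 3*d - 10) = (d - 6)/(d + 2)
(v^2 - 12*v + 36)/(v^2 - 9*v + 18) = (v - 6)/(v - 3)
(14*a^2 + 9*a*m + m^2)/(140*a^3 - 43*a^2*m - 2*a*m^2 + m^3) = (2*a + m)/(20*a^2 - 9*a*m + m^2)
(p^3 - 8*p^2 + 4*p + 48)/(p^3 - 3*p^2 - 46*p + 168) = (p + 2)/(p + 7)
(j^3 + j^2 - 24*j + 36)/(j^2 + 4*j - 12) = j - 3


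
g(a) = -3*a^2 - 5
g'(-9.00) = 54.00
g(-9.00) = -248.00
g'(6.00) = -36.00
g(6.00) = -113.00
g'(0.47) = -2.82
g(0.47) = -5.66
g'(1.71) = -10.26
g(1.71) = -13.77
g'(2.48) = -14.88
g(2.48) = -23.45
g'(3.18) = -19.08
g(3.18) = -35.34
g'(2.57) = -15.42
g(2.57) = -24.81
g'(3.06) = -18.36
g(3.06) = -33.09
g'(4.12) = -24.72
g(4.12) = -55.92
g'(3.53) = -21.18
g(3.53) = -42.38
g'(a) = -6*a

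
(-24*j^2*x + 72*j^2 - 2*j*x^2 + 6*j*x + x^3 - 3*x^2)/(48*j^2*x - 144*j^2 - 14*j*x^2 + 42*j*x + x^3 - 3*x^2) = (4*j + x)/(-8*j + x)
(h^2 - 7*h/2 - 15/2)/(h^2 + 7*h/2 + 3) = (h - 5)/(h + 2)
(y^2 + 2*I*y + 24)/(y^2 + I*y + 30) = (y - 4*I)/(y - 5*I)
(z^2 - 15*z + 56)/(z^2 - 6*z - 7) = (z - 8)/(z + 1)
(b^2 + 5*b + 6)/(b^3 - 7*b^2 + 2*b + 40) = (b + 3)/(b^2 - 9*b + 20)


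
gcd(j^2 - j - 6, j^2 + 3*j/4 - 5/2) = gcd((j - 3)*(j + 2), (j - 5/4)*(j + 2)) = j + 2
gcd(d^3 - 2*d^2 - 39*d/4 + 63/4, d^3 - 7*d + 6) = d + 3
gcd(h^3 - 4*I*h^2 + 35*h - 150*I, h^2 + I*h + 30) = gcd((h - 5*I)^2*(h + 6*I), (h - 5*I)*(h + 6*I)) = h^2 + I*h + 30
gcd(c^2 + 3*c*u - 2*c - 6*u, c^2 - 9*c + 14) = c - 2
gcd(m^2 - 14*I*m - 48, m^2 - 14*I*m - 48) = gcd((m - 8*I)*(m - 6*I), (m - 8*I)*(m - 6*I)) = m^2 - 14*I*m - 48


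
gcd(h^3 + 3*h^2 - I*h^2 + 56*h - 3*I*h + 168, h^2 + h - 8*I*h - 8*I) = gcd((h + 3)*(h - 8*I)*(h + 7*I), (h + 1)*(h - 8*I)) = h - 8*I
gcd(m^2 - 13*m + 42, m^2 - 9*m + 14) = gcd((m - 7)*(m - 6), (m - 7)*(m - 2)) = m - 7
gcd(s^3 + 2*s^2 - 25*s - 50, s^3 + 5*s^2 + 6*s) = s + 2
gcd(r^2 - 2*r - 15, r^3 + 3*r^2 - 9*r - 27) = r + 3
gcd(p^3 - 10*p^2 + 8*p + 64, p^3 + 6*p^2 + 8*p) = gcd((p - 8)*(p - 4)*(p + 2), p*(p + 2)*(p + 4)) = p + 2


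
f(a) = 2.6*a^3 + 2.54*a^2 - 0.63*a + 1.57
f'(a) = 7.8*a^2 + 5.08*a - 0.63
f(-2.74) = -31.12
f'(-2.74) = 44.01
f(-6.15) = -503.27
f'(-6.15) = 263.14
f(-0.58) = 2.28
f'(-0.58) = -0.95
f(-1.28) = 1.09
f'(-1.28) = 5.65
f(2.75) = 73.12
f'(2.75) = 72.33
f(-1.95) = -6.82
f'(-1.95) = 19.12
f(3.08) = 99.69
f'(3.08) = 89.01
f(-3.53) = -78.92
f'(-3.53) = 78.63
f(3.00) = 92.74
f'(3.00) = 84.81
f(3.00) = 92.74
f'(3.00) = 84.81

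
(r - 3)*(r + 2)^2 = r^3 + r^2 - 8*r - 12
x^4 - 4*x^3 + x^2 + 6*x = x*(x - 3)*(x - 2)*(x + 1)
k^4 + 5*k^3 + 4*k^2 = k^2*(k + 1)*(k + 4)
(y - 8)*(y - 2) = y^2 - 10*y + 16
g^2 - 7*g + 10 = (g - 5)*(g - 2)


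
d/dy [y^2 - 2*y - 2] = 2*y - 2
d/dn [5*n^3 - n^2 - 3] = n*(15*n - 2)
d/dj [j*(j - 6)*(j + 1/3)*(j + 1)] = 4*j^3 - 14*j^2 - 46*j/3 - 2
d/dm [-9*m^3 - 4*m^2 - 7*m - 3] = -27*m^2 - 8*m - 7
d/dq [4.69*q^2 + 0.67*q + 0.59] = 9.38*q + 0.67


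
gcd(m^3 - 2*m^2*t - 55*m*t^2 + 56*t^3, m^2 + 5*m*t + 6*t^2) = 1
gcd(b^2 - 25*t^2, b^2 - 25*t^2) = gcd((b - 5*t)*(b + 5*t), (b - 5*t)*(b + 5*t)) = -b^2 + 25*t^2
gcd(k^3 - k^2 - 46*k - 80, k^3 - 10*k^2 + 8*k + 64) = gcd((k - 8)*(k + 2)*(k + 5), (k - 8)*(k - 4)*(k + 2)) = k^2 - 6*k - 16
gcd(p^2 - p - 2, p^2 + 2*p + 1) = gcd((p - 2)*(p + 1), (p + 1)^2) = p + 1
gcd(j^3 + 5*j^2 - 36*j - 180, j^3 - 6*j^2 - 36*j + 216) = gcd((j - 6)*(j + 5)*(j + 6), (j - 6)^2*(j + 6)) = j^2 - 36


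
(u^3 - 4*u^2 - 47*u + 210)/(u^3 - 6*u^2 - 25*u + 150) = (u + 7)/(u + 5)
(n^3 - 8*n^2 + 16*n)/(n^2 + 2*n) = (n^2 - 8*n + 16)/(n + 2)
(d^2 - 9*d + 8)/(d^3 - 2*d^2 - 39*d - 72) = (d - 1)/(d^2 + 6*d + 9)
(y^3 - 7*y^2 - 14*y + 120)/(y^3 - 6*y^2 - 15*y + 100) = (y - 6)/(y - 5)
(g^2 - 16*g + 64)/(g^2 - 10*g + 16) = (g - 8)/(g - 2)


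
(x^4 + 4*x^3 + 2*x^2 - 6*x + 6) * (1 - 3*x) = -3*x^5 - 11*x^4 - 2*x^3 + 20*x^2 - 24*x + 6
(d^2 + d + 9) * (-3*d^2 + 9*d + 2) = -3*d^4 + 6*d^3 - 16*d^2 + 83*d + 18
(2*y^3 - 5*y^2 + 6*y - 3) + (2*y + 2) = 2*y^3 - 5*y^2 + 8*y - 1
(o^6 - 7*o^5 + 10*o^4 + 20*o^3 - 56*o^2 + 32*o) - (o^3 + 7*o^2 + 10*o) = o^6 - 7*o^5 + 10*o^4 + 19*o^3 - 63*o^2 + 22*o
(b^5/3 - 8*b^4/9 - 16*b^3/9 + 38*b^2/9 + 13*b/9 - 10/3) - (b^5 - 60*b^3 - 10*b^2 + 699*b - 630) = -2*b^5/3 - 8*b^4/9 + 524*b^3/9 + 128*b^2/9 - 6278*b/9 + 1880/3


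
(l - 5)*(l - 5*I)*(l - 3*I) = l^3 - 5*l^2 - 8*I*l^2 - 15*l + 40*I*l + 75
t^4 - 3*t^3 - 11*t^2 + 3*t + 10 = (t - 5)*(t - 1)*(t + 1)*(t + 2)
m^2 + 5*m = m*(m + 5)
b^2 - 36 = (b - 6)*(b + 6)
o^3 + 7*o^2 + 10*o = o*(o + 2)*(o + 5)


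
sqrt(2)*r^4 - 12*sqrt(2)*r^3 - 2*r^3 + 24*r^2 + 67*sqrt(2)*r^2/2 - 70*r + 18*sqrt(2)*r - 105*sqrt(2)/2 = (r - 7)*(r - 5)*(r - 3*sqrt(2)/2)*(sqrt(2)*r + 1)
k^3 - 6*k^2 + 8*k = k*(k - 4)*(k - 2)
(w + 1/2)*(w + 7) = w^2 + 15*w/2 + 7/2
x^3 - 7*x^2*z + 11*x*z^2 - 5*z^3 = (x - 5*z)*(x - z)^2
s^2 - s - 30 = (s - 6)*(s + 5)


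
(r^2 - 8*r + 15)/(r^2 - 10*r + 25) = (r - 3)/(r - 5)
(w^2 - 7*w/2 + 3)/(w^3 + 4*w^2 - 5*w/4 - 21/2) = 2*(w - 2)/(2*w^2 + 11*w + 14)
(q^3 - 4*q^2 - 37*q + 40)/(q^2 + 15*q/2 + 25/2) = 2*(q^2 - 9*q + 8)/(2*q + 5)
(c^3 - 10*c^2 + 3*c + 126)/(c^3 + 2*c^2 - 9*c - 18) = (c^2 - 13*c + 42)/(c^2 - c - 6)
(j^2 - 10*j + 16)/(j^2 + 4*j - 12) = (j - 8)/(j + 6)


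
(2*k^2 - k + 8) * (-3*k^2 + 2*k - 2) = -6*k^4 + 7*k^3 - 30*k^2 + 18*k - 16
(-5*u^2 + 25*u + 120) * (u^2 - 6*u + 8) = -5*u^4 + 55*u^3 - 70*u^2 - 520*u + 960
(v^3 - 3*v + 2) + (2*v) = v^3 - v + 2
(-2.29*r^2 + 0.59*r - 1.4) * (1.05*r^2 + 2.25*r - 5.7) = -2.4045*r^4 - 4.533*r^3 + 12.9105*r^2 - 6.513*r + 7.98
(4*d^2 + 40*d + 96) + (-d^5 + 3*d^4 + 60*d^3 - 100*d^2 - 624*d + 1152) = -d^5 + 3*d^4 + 60*d^3 - 96*d^2 - 584*d + 1248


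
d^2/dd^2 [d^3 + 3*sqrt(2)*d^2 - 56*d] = 6*d + 6*sqrt(2)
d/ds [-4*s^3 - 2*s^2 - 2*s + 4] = -12*s^2 - 4*s - 2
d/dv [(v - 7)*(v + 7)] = 2*v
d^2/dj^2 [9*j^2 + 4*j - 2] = 18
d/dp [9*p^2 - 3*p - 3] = 18*p - 3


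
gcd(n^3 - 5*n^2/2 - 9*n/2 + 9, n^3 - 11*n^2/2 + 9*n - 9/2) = n^2 - 9*n/2 + 9/2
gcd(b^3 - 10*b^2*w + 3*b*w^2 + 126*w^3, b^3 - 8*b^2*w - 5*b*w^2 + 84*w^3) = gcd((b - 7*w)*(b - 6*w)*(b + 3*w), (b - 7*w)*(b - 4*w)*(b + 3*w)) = -b^2 + 4*b*w + 21*w^2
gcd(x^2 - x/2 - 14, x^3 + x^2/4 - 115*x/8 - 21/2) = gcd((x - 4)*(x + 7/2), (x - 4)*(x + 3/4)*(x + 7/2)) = x^2 - x/2 - 14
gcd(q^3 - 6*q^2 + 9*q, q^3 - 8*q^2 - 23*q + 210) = 1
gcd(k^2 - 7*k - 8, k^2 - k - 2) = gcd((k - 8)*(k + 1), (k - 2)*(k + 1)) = k + 1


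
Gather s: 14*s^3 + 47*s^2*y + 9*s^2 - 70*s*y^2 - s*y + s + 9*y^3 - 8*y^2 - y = 14*s^3 + s^2*(47*y + 9) + s*(-70*y^2 - y + 1) + 9*y^3 - 8*y^2 - y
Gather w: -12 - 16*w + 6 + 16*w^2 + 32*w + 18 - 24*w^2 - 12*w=-8*w^2 + 4*w + 12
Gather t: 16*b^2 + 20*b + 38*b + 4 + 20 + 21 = 16*b^2 + 58*b + 45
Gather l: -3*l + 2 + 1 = 3 - 3*l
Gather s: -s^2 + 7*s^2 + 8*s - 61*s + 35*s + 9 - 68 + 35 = 6*s^2 - 18*s - 24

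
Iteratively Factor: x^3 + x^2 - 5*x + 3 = (x - 1)*(x^2 + 2*x - 3) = (x - 1)*(x + 3)*(x - 1)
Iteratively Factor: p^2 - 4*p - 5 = (p - 5)*(p + 1)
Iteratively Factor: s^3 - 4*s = (s - 2)*(s^2 + 2*s) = s*(s - 2)*(s + 2)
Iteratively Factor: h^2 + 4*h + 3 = (h + 3)*(h + 1)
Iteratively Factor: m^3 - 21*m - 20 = (m + 1)*(m^2 - m - 20) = (m + 1)*(m + 4)*(m - 5)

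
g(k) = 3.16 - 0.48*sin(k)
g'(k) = -0.48*cos(k)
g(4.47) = 3.63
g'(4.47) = 0.12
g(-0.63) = 3.44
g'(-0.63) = -0.39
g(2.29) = 2.80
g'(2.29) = 0.32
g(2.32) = 2.81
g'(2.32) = 0.33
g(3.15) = 3.16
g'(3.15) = 0.48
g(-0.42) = 3.36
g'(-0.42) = -0.44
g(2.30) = 2.80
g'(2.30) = 0.32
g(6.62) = 3.00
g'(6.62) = -0.45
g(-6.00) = 3.03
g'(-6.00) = -0.46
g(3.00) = 3.09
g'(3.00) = 0.48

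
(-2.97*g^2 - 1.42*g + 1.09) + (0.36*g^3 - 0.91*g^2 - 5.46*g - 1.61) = 0.36*g^3 - 3.88*g^2 - 6.88*g - 0.52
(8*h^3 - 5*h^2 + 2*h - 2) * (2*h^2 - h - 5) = 16*h^5 - 18*h^4 - 31*h^3 + 19*h^2 - 8*h + 10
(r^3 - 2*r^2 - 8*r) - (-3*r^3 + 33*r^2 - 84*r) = 4*r^3 - 35*r^2 + 76*r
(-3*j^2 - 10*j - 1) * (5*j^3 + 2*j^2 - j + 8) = -15*j^5 - 56*j^4 - 22*j^3 - 16*j^2 - 79*j - 8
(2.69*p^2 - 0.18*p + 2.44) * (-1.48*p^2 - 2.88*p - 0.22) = -3.9812*p^4 - 7.4808*p^3 - 3.6846*p^2 - 6.9876*p - 0.5368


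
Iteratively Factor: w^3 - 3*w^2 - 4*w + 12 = (w - 2)*(w^2 - w - 6) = (w - 3)*(w - 2)*(w + 2)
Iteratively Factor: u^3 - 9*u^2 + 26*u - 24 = (u - 4)*(u^2 - 5*u + 6) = (u - 4)*(u - 3)*(u - 2)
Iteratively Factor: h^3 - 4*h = (h - 2)*(h^2 + 2*h) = h*(h - 2)*(h + 2)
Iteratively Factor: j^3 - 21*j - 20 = (j + 1)*(j^2 - j - 20) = (j + 1)*(j + 4)*(j - 5)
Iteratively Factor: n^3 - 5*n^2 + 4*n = (n)*(n^2 - 5*n + 4) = n*(n - 4)*(n - 1)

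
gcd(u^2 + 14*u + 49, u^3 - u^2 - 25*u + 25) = 1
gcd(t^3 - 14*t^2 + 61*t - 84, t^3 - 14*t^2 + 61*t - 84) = t^3 - 14*t^2 + 61*t - 84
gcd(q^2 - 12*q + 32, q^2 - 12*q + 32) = q^2 - 12*q + 32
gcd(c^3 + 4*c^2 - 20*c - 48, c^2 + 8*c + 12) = c^2 + 8*c + 12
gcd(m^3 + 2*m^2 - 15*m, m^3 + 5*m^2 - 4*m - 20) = m + 5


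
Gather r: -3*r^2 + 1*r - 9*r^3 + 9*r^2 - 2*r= -9*r^3 + 6*r^2 - r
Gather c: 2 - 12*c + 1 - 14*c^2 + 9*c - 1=-14*c^2 - 3*c + 2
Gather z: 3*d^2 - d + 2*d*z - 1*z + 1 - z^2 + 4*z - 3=3*d^2 - d - z^2 + z*(2*d + 3) - 2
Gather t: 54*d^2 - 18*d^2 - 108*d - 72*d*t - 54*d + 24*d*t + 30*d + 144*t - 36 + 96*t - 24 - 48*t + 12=36*d^2 - 132*d + t*(192 - 48*d) - 48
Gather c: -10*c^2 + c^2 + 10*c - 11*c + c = -9*c^2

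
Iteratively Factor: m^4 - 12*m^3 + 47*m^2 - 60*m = (m)*(m^3 - 12*m^2 + 47*m - 60) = m*(m - 3)*(m^2 - 9*m + 20) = m*(m - 5)*(m - 3)*(m - 4)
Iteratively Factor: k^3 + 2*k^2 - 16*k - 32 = (k - 4)*(k^2 + 6*k + 8) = (k - 4)*(k + 4)*(k + 2)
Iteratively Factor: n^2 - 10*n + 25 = (n - 5)*(n - 5)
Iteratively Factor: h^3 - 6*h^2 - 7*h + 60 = (h - 5)*(h^2 - h - 12) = (h - 5)*(h + 3)*(h - 4)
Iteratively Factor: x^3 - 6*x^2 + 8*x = (x - 4)*(x^2 - 2*x) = x*(x - 4)*(x - 2)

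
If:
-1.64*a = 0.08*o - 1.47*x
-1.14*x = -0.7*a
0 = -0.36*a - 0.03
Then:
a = -0.08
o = 0.77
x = -0.05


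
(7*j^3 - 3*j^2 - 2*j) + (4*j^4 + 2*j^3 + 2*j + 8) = 4*j^4 + 9*j^3 - 3*j^2 + 8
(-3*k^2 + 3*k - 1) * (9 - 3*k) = 9*k^3 - 36*k^2 + 30*k - 9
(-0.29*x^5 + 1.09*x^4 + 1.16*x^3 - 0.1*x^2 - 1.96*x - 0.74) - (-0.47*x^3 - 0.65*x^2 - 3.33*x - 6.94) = -0.29*x^5 + 1.09*x^4 + 1.63*x^3 + 0.55*x^2 + 1.37*x + 6.2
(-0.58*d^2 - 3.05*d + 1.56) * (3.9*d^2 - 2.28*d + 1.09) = -2.262*d^4 - 10.5726*d^3 + 12.4058*d^2 - 6.8813*d + 1.7004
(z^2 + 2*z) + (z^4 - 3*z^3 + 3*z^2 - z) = z^4 - 3*z^3 + 4*z^2 + z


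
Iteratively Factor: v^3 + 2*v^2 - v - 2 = (v + 1)*(v^2 + v - 2) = (v + 1)*(v + 2)*(v - 1)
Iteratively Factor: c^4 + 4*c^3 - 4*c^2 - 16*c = (c + 2)*(c^3 + 2*c^2 - 8*c) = (c - 2)*(c + 2)*(c^2 + 4*c) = c*(c - 2)*(c + 2)*(c + 4)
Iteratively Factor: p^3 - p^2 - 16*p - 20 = (p + 2)*(p^2 - 3*p - 10) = (p + 2)^2*(p - 5)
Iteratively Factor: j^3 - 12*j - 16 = (j + 2)*(j^2 - 2*j - 8) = (j + 2)^2*(j - 4)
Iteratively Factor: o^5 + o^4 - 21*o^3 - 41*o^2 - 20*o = (o + 1)*(o^4 - 21*o^2 - 20*o) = (o + 1)^2*(o^3 - o^2 - 20*o) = (o - 5)*(o + 1)^2*(o^2 + 4*o) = o*(o - 5)*(o + 1)^2*(o + 4)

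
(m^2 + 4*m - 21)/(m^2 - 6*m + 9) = (m + 7)/(m - 3)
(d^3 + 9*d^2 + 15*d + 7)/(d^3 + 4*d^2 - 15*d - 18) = (d^2 + 8*d + 7)/(d^2 + 3*d - 18)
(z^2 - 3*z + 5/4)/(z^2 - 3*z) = (z^2 - 3*z + 5/4)/(z*(z - 3))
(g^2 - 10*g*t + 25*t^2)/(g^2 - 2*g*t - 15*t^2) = (g - 5*t)/(g + 3*t)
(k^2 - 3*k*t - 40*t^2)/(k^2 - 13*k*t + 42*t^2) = (k^2 - 3*k*t - 40*t^2)/(k^2 - 13*k*t + 42*t^2)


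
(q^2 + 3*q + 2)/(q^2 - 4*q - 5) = (q + 2)/(q - 5)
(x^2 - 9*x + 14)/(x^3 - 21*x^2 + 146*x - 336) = (x - 2)/(x^2 - 14*x + 48)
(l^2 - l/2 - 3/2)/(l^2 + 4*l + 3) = (l - 3/2)/(l + 3)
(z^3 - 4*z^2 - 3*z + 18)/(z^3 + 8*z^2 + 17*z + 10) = (z^2 - 6*z + 9)/(z^2 + 6*z + 5)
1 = 1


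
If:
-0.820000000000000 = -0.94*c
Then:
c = 0.87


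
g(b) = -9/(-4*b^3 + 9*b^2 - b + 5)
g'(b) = -9*(12*b^2 - 18*b + 1)/(-4*b^3 + 9*b^2 - b + 5)^2 = 9*(-12*b^2 + 18*b - 1)/(4*b^3 - 9*b^2 + b - 5)^2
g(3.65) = 0.12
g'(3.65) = -0.16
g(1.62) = -0.90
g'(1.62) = -0.30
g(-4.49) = -0.02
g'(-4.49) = -0.01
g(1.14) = -0.93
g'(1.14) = 0.38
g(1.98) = -1.24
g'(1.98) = -2.12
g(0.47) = -1.47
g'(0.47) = 1.16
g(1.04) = -0.98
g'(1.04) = 0.50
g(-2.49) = -0.07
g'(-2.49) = -0.07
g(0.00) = -1.80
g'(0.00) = -0.36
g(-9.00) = 0.00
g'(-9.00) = 0.00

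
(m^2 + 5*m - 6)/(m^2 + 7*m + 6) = (m - 1)/(m + 1)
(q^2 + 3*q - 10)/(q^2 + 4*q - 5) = (q - 2)/(q - 1)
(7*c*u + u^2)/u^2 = (7*c + u)/u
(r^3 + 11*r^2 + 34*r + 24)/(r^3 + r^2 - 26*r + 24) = (r^2 + 5*r + 4)/(r^2 - 5*r + 4)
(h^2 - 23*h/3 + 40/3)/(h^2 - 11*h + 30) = (h - 8/3)/(h - 6)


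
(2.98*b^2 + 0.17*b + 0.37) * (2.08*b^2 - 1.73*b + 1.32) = 6.1984*b^4 - 4.8018*b^3 + 4.4091*b^2 - 0.4157*b + 0.4884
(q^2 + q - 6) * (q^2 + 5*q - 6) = q^4 + 6*q^3 - 7*q^2 - 36*q + 36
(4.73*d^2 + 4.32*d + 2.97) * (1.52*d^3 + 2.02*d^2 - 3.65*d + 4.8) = 7.1896*d^5 + 16.121*d^4 - 4.0237*d^3 + 12.9354*d^2 + 9.8955*d + 14.256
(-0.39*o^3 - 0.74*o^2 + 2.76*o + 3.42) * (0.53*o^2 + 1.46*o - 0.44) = -0.2067*o^5 - 0.9616*o^4 + 0.554*o^3 + 6.1678*o^2 + 3.7788*o - 1.5048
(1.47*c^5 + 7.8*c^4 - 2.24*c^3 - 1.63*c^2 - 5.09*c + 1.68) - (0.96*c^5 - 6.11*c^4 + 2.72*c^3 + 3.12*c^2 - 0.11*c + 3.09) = 0.51*c^5 + 13.91*c^4 - 4.96*c^3 - 4.75*c^2 - 4.98*c - 1.41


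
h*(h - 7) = h^2 - 7*h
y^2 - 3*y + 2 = (y - 2)*(y - 1)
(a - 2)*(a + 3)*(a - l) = a^3 - a^2*l + a^2 - a*l - 6*a + 6*l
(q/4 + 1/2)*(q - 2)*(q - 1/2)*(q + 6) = q^4/4 + 11*q^3/8 - 7*q^2/4 - 11*q/2 + 3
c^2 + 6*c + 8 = (c + 2)*(c + 4)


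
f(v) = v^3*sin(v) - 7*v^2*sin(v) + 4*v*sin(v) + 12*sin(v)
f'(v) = v^3*cos(v) + 3*v^2*sin(v) - 7*v^2*cos(v) - 14*v*sin(v) + 4*v*cos(v) + 4*sin(v) + 12*cos(v)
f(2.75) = -3.49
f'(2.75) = 3.94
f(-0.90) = -1.57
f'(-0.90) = -13.66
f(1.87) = 1.47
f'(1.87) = -11.62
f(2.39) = -3.26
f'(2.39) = -4.93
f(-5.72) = -228.00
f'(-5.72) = -263.81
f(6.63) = 7.56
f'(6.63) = 35.56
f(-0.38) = -3.49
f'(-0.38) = 5.13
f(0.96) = 8.42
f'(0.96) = 0.42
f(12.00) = -418.53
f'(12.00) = 514.40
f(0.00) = 0.00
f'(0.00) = 12.00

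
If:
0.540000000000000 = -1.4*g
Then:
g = -0.39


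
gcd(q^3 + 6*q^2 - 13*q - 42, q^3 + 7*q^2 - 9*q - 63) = q^2 + 4*q - 21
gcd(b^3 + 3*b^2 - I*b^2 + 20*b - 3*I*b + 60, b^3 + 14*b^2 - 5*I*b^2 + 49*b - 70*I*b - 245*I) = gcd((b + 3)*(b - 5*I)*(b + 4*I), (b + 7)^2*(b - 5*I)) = b - 5*I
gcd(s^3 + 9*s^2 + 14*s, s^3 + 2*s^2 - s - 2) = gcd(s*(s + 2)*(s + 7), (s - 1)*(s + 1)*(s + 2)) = s + 2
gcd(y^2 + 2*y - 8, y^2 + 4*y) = y + 4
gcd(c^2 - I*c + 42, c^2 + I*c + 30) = c + 6*I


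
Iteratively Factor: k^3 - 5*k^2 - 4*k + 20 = (k - 5)*(k^2 - 4) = (k - 5)*(k - 2)*(k + 2)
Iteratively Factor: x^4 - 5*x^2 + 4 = (x + 2)*(x^3 - 2*x^2 - x + 2) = (x - 2)*(x + 2)*(x^2 - 1) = (x - 2)*(x - 1)*(x + 2)*(x + 1)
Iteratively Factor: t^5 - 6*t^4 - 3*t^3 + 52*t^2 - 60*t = (t - 5)*(t^4 - t^3 - 8*t^2 + 12*t) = (t - 5)*(t - 2)*(t^3 + t^2 - 6*t) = (t - 5)*(t - 2)^2*(t^2 + 3*t) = t*(t - 5)*(t - 2)^2*(t + 3)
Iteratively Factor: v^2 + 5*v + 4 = (v + 4)*(v + 1)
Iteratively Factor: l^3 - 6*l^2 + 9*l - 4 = (l - 4)*(l^2 - 2*l + 1) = (l - 4)*(l - 1)*(l - 1)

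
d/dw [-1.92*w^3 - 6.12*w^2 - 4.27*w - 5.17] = -5.76*w^2 - 12.24*w - 4.27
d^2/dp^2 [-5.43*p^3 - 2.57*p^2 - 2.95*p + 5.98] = -32.58*p - 5.14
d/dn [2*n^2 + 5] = 4*n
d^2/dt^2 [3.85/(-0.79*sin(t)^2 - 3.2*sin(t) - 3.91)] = (9.61114*sin(t)^4 + 29.1984*sin(t)^3 - 22.56177*sin(t)^2 - 106.568*sin(t) - 55.06347)/(0.79*sin(t)^2 + 3.2*sin(t) + 3.91)^3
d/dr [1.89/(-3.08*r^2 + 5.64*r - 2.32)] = (11.6424*r - 10.6596)/(3.08*r^2 - 5.64*r + 2.32)^2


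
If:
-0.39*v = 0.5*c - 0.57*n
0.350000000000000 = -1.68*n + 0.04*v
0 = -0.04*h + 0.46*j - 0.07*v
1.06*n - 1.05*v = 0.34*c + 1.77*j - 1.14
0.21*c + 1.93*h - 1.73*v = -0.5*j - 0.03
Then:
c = -0.87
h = 0.79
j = 0.20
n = -0.19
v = 0.85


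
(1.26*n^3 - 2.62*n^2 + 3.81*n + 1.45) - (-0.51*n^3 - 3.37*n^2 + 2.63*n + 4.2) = 1.77*n^3 + 0.75*n^2 + 1.18*n - 2.75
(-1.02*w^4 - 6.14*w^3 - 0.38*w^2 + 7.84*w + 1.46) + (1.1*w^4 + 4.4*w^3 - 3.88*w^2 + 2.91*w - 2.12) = 0.0800000000000001*w^4 - 1.74*w^3 - 4.26*w^2 + 10.75*w - 0.66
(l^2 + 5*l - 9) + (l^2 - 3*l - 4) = 2*l^2 + 2*l - 13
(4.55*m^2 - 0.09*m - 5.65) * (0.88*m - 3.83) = 4.004*m^3 - 17.5057*m^2 - 4.6273*m + 21.6395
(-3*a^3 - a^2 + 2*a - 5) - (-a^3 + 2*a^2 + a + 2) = -2*a^3 - 3*a^2 + a - 7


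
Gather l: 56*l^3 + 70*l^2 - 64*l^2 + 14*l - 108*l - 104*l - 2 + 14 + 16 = 56*l^3 + 6*l^2 - 198*l + 28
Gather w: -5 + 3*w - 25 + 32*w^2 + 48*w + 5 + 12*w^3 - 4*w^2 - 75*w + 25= 12*w^3 + 28*w^2 - 24*w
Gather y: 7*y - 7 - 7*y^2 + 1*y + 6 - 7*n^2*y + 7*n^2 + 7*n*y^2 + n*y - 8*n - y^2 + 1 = 7*n^2 - 8*n + y^2*(7*n - 8) + y*(-7*n^2 + n + 8)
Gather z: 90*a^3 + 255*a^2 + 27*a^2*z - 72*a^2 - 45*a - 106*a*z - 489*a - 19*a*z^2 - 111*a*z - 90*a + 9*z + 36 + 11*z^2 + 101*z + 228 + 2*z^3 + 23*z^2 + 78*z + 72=90*a^3 + 183*a^2 - 624*a + 2*z^3 + z^2*(34 - 19*a) + z*(27*a^2 - 217*a + 188) + 336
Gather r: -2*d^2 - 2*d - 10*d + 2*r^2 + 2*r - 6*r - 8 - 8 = -2*d^2 - 12*d + 2*r^2 - 4*r - 16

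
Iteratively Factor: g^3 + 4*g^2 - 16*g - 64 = (g - 4)*(g^2 + 8*g + 16) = (g - 4)*(g + 4)*(g + 4)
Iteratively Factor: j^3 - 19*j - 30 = (j + 3)*(j^2 - 3*j - 10) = (j + 2)*(j + 3)*(j - 5)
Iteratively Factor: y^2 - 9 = (y - 3)*(y + 3)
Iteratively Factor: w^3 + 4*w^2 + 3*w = (w)*(w^2 + 4*w + 3) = w*(w + 1)*(w + 3)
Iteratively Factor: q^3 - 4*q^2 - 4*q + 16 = (q - 4)*(q^2 - 4) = (q - 4)*(q - 2)*(q + 2)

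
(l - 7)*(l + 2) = l^2 - 5*l - 14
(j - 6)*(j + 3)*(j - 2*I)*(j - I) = j^4 - 3*j^3 - 3*I*j^3 - 20*j^2 + 9*I*j^2 + 6*j + 54*I*j + 36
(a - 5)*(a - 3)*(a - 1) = a^3 - 9*a^2 + 23*a - 15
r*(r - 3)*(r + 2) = r^3 - r^2 - 6*r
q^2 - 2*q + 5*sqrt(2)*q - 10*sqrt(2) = (q - 2)*(q + 5*sqrt(2))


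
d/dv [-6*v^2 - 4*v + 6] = -12*v - 4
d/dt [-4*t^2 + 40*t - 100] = 40 - 8*t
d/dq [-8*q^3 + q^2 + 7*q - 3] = -24*q^2 + 2*q + 7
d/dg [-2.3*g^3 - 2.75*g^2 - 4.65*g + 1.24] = -6.9*g^2 - 5.5*g - 4.65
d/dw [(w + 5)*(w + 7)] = 2*w + 12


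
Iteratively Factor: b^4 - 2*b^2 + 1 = (b + 1)*(b^3 - b^2 - b + 1) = (b - 1)*(b + 1)*(b^2 - 1) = (b - 1)^2*(b + 1)*(b + 1)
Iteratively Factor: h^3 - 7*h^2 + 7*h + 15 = (h - 5)*(h^2 - 2*h - 3) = (h - 5)*(h - 3)*(h + 1)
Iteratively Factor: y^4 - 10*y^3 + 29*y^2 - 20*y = (y - 1)*(y^3 - 9*y^2 + 20*y) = (y - 4)*(y - 1)*(y^2 - 5*y) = (y - 5)*(y - 4)*(y - 1)*(y)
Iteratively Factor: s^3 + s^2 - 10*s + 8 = (s - 2)*(s^2 + 3*s - 4) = (s - 2)*(s - 1)*(s + 4)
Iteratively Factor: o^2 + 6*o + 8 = (o + 4)*(o + 2)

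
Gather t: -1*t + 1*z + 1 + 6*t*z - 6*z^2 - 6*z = t*(6*z - 1) - 6*z^2 - 5*z + 1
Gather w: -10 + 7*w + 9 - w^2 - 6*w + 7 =-w^2 + w + 6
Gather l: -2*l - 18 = -2*l - 18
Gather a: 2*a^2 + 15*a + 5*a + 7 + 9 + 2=2*a^2 + 20*a + 18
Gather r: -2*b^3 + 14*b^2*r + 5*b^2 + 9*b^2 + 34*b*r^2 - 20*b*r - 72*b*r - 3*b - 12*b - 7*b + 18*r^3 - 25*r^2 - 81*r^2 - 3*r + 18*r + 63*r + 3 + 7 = -2*b^3 + 14*b^2 - 22*b + 18*r^3 + r^2*(34*b - 106) + r*(14*b^2 - 92*b + 78) + 10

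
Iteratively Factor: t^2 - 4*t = (t - 4)*(t)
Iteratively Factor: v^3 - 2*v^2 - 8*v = (v)*(v^2 - 2*v - 8) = v*(v - 4)*(v + 2)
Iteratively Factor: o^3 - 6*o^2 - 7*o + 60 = (o + 3)*(o^2 - 9*o + 20) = (o - 5)*(o + 3)*(o - 4)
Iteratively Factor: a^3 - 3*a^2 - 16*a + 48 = (a - 4)*(a^2 + a - 12) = (a - 4)*(a + 4)*(a - 3)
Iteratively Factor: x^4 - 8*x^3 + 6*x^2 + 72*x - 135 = (x - 5)*(x^3 - 3*x^2 - 9*x + 27) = (x - 5)*(x - 3)*(x^2 - 9) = (x - 5)*(x - 3)^2*(x + 3)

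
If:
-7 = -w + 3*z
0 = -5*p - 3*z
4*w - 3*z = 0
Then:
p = 28/15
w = -7/3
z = -28/9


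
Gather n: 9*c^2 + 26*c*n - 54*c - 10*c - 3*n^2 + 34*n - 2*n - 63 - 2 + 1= 9*c^2 - 64*c - 3*n^2 + n*(26*c + 32) - 64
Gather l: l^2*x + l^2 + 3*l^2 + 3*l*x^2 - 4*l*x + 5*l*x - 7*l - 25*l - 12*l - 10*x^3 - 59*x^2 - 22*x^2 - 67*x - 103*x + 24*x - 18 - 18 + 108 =l^2*(x + 4) + l*(3*x^2 + x - 44) - 10*x^3 - 81*x^2 - 146*x + 72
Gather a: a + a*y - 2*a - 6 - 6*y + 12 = a*(y - 1) - 6*y + 6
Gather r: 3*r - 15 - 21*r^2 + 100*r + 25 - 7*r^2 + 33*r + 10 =-28*r^2 + 136*r + 20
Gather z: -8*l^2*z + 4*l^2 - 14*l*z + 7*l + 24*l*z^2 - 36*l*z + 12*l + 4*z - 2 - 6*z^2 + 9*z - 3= 4*l^2 + 19*l + z^2*(24*l - 6) + z*(-8*l^2 - 50*l + 13) - 5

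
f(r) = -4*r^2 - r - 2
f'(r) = -8*r - 1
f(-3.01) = -35.23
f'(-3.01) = 23.08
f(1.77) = -16.30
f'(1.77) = -15.16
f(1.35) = -10.64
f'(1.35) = -11.80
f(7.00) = -205.00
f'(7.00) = -57.00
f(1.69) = -15.11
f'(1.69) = -14.52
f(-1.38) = -8.24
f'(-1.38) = 10.04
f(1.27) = -9.72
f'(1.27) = -11.16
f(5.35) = -121.84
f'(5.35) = -43.80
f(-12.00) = -566.00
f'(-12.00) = 95.00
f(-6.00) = -140.00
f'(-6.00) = 47.00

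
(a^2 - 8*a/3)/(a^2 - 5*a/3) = (3*a - 8)/(3*a - 5)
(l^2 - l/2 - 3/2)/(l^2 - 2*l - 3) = (l - 3/2)/(l - 3)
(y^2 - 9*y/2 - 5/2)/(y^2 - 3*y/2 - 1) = (y - 5)/(y - 2)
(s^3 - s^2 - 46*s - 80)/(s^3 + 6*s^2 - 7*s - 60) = (s^2 - 6*s - 16)/(s^2 + s - 12)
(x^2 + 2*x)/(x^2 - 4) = x/(x - 2)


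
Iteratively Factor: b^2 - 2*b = (b - 2)*(b)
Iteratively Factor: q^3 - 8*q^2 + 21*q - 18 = (q - 2)*(q^2 - 6*q + 9) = (q - 3)*(q - 2)*(q - 3)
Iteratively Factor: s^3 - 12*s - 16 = (s + 2)*(s^2 - 2*s - 8) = (s + 2)^2*(s - 4)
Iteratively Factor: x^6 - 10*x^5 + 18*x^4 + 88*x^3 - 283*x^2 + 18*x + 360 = (x + 1)*(x^5 - 11*x^4 + 29*x^3 + 59*x^2 - 342*x + 360) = (x - 5)*(x + 1)*(x^4 - 6*x^3 - x^2 + 54*x - 72) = (x - 5)*(x - 4)*(x + 1)*(x^3 - 2*x^2 - 9*x + 18) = (x - 5)*(x - 4)*(x - 3)*(x + 1)*(x^2 + x - 6) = (x - 5)*(x - 4)*(x - 3)*(x + 1)*(x + 3)*(x - 2)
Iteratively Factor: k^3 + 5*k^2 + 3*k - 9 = (k + 3)*(k^2 + 2*k - 3) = (k + 3)^2*(k - 1)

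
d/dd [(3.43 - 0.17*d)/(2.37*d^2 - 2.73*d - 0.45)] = (0.4029*d^2 - 16.2582*d + 9.4404)/(5.6169*d^4 - 12.9402*d^3 + 5.3199*d^2 + 2.457*d + 0.2025)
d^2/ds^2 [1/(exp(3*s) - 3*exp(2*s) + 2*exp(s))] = ((-9*exp(2*s) + 12*exp(s) - 2)*(exp(2*s) - 3*exp(s) + 2) + 2*(3*exp(2*s) - 6*exp(s) + 2)^2)*exp(-s)/(exp(2*s) - 3*exp(s) + 2)^3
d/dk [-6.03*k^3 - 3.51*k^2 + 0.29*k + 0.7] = -18.09*k^2 - 7.02*k + 0.29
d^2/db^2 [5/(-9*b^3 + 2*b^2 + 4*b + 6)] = 10*((27*b - 2)*(-9*b^3 + 2*b^2 + 4*b + 6) + (-27*b^2 + 4*b + 4)^2)/(-9*b^3 + 2*b^2 + 4*b + 6)^3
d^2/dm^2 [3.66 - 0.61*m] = 0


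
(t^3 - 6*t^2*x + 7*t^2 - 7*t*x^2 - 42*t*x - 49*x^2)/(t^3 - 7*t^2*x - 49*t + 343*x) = (t + x)/(t - 7)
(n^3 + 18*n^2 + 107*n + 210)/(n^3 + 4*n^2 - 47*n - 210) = (n + 7)/(n - 7)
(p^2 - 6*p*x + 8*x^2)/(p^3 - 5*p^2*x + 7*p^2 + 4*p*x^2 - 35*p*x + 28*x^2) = (-p + 2*x)/(-p^2 + p*x - 7*p + 7*x)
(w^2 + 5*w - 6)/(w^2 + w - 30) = (w - 1)/(w - 5)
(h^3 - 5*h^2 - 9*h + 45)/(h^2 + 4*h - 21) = (h^2 - 2*h - 15)/(h + 7)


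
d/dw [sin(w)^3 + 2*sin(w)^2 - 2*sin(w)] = (3*sin(w)^2 + 4*sin(w) - 2)*cos(w)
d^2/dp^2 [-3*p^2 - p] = -6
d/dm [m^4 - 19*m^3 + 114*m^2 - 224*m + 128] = 4*m^3 - 57*m^2 + 228*m - 224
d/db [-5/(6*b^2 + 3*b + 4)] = 15*(4*b + 1)/(6*b^2 + 3*b + 4)^2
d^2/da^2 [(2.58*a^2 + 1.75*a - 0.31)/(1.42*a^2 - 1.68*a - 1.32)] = (19.367096*a^3 + 25.265208*a^2 + 24.118416*a - 1.682832)/(2.863288*a^6 - 10.162656*a^5 + 4.03848*a^4 + 14.15232*a^3 - 3.75408*a^2 - 8.781696*a - 2.299968)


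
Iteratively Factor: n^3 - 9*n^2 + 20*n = (n)*(n^2 - 9*n + 20) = n*(n - 4)*(n - 5)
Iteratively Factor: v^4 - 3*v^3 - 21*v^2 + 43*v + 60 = (v + 1)*(v^3 - 4*v^2 - 17*v + 60) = (v - 5)*(v + 1)*(v^2 + v - 12) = (v - 5)*(v + 1)*(v + 4)*(v - 3)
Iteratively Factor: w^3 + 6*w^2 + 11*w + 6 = (w + 2)*(w^2 + 4*w + 3) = (w + 2)*(w + 3)*(w + 1)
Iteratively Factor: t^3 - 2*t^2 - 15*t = (t - 5)*(t^2 + 3*t) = (t - 5)*(t + 3)*(t)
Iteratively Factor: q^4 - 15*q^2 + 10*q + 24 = (q - 3)*(q^3 + 3*q^2 - 6*q - 8) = (q - 3)*(q + 1)*(q^2 + 2*q - 8) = (q - 3)*(q - 2)*(q + 1)*(q + 4)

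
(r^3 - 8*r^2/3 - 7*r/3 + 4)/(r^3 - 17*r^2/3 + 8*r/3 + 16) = (r - 1)/(r - 4)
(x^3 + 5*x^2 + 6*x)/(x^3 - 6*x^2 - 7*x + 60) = x*(x + 2)/(x^2 - 9*x + 20)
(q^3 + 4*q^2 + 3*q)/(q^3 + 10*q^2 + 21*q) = (q + 1)/(q + 7)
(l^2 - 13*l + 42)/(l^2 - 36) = (l - 7)/(l + 6)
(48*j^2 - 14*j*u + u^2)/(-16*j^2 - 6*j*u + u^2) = (-6*j + u)/(2*j + u)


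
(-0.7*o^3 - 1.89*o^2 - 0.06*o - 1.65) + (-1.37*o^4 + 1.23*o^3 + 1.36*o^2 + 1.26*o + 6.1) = -1.37*o^4 + 0.53*o^3 - 0.53*o^2 + 1.2*o + 4.45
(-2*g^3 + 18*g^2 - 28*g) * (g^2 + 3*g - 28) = -2*g^5 + 12*g^4 + 82*g^3 - 588*g^2 + 784*g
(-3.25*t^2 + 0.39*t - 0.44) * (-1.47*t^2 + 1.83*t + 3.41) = 4.7775*t^4 - 6.5208*t^3 - 9.722*t^2 + 0.5247*t - 1.5004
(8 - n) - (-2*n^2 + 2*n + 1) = 2*n^2 - 3*n + 7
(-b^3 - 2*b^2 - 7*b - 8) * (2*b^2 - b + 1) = -2*b^5 - 3*b^4 - 13*b^3 - 11*b^2 + b - 8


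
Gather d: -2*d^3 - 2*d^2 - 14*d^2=-2*d^3 - 16*d^2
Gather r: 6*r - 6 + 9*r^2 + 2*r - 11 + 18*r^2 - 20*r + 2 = 27*r^2 - 12*r - 15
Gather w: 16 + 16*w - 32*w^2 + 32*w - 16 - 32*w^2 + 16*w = -64*w^2 + 64*w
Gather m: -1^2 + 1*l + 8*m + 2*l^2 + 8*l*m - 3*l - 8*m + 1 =2*l^2 + 8*l*m - 2*l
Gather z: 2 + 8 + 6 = 16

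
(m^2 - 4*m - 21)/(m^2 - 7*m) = (m + 3)/m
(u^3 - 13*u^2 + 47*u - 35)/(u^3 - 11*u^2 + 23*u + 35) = (u - 1)/(u + 1)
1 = 1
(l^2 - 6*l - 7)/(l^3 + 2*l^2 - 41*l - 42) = (l - 7)/(l^2 + l - 42)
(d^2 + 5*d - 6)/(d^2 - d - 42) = (d - 1)/(d - 7)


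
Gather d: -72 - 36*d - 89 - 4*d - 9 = -40*d - 170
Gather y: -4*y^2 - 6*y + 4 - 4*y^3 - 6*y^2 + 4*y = -4*y^3 - 10*y^2 - 2*y + 4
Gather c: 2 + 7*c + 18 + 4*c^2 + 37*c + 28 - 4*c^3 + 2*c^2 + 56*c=-4*c^3 + 6*c^2 + 100*c + 48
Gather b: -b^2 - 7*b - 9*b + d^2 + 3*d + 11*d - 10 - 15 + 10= -b^2 - 16*b + d^2 + 14*d - 15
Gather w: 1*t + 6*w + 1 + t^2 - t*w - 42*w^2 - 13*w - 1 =t^2 + t - 42*w^2 + w*(-t - 7)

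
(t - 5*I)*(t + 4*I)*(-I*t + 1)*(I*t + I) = t^4 + t^3 + 21*t^2 + 21*t + 20*I*t + 20*I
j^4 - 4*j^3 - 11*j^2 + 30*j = j*(j - 5)*(j - 2)*(j + 3)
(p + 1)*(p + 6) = p^2 + 7*p + 6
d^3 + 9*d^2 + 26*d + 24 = (d + 2)*(d + 3)*(d + 4)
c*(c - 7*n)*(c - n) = c^3 - 8*c^2*n + 7*c*n^2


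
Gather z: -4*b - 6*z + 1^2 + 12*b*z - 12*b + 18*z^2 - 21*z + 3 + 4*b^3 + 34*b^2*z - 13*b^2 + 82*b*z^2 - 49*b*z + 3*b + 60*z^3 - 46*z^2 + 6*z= 4*b^3 - 13*b^2 - 13*b + 60*z^3 + z^2*(82*b - 28) + z*(34*b^2 - 37*b - 21) + 4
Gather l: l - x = l - x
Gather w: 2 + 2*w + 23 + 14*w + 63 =16*w + 88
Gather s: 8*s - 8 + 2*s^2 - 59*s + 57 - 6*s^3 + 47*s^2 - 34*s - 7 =-6*s^3 + 49*s^2 - 85*s + 42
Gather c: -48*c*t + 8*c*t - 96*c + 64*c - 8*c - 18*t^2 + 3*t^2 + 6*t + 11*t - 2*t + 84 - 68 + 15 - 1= c*(-40*t - 40) - 15*t^2 + 15*t + 30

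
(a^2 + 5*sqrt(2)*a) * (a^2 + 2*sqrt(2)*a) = a^4 + 7*sqrt(2)*a^3 + 20*a^2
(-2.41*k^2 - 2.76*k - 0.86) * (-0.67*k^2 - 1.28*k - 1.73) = 1.6147*k^4 + 4.934*k^3 + 8.2783*k^2 + 5.8756*k + 1.4878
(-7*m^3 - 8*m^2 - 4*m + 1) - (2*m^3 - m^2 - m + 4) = -9*m^3 - 7*m^2 - 3*m - 3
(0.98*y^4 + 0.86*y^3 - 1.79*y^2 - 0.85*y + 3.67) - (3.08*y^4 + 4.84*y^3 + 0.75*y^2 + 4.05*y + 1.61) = -2.1*y^4 - 3.98*y^3 - 2.54*y^2 - 4.9*y + 2.06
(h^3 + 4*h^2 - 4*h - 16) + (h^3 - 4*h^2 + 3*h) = 2*h^3 - h - 16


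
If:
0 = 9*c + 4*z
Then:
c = -4*z/9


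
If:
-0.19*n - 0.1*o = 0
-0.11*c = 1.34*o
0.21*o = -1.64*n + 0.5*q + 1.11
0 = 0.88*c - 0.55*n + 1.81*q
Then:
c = 3.83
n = 0.17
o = -0.31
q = -1.81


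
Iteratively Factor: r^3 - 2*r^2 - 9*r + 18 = (r + 3)*(r^2 - 5*r + 6) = (r - 2)*(r + 3)*(r - 3)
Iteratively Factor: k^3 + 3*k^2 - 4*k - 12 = (k - 2)*(k^2 + 5*k + 6) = (k - 2)*(k + 3)*(k + 2)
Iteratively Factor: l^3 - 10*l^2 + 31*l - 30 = (l - 5)*(l^2 - 5*l + 6) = (l - 5)*(l - 2)*(l - 3)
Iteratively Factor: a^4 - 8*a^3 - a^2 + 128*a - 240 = (a - 3)*(a^3 - 5*a^2 - 16*a + 80) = (a - 5)*(a - 3)*(a^2 - 16) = (a - 5)*(a - 4)*(a - 3)*(a + 4)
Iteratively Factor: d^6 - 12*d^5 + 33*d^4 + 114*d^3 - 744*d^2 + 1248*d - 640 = (d - 5)*(d^5 - 7*d^4 - 2*d^3 + 104*d^2 - 224*d + 128) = (d - 5)*(d - 2)*(d^4 - 5*d^3 - 12*d^2 + 80*d - 64) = (d - 5)*(d - 4)*(d - 2)*(d^3 - d^2 - 16*d + 16) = (d - 5)*(d - 4)*(d - 2)*(d + 4)*(d^2 - 5*d + 4) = (d - 5)*(d - 4)*(d - 2)*(d - 1)*(d + 4)*(d - 4)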